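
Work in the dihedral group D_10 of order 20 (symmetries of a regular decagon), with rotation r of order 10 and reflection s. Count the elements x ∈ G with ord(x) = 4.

No element of G has order 4 (even though 4 | 20).

0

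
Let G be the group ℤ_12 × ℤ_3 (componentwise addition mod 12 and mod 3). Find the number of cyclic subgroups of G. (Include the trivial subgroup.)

Group the elements of G by the cyclic subgroup they generate; each cyclic subgroup of order d accounts for φ(d) elements.
Cyclic subgroups by order — order 1: 1; order 2: 1; order 3: 4; order 4: 1; order 6: 4; order 12: 4.
Total: 15.

15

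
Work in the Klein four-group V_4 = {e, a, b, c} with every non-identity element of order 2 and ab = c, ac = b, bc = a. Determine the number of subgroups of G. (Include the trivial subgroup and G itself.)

5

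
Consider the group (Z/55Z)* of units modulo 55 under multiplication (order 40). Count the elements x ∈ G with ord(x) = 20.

Enumerating element orders in G gives 16 elements of order 20.

16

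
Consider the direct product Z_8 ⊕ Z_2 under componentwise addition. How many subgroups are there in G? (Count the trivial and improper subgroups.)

11

|G| = 16, so by Lagrange every subgroup order divides 16. Divisors: 1, 2, 4, 8, 16.
Subgroups by order — order 1: 1; order 2: 3; order 4: 3; order 8: 3; order 16: 1.
Total: 1 + 3 + 3 + 3 + 1 = 11.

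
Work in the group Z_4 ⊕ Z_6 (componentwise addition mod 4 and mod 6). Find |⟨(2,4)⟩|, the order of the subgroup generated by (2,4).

6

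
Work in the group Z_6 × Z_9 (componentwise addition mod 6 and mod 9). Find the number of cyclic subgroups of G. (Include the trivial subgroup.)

Group the elements of G by the cyclic subgroup they generate; each cyclic subgroup of order d accounts for φ(d) elements.
Cyclic subgroups by order — order 1: 1; order 2: 1; order 3: 4; order 6: 4; order 9: 3; order 18: 3.
Total: 16.

16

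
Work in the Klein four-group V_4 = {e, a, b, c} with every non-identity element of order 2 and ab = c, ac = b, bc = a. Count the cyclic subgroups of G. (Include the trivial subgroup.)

4

Each element a generates a cyclic subgroup ⟨a⟩; distinct elements may generate the same one (a cyclic group of order d has φ(d) generators).
Cyclic subgroups by order — order 1: 1; order 2: 3.
Total: 4.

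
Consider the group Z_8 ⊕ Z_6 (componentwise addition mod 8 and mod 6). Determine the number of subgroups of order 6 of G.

|G| = 48 and 6 | 48, so subgroups of order 6 are possible by Lagrange.
The subgroups of order 6 are: {(0,0), (0,1), (0,2), (0,3), (0,4), (0,5)}; {(0,0), (0,2), (0,4), (4,0), (4,2), (4,4)}; {(0,0), (0,2), (0,4), (4,1), (4,3), (4,5)}.
So G has 3 subgroups of order 6.

3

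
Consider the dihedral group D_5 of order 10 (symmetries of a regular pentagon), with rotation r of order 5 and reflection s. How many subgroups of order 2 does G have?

|G| = 10 and 2 | 10, so subgroups of order 2 are possible by Lagrange.
The subgroups of order 2 are: {e, r^2s}; {e, r^3s}; {e, r^4s}; {e, rs}; … (5 in all).
So G has 5 subgroups of order 2.

5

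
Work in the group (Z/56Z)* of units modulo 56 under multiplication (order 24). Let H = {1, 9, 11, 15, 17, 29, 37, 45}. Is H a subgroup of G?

17 ∈ H but its inverse 33 ∉ H, so H is not a subgroup.

No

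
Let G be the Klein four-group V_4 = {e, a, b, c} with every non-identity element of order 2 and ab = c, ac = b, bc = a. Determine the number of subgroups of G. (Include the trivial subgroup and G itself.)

|G| = 4, so by Lagrange every subgroup order divides 4. Divisors: 1, 2, 4.
Subgroups by order — order 1: 1; order 2: 3; order 4: 1.
Total: 1 + 3 + 1 = 5.

5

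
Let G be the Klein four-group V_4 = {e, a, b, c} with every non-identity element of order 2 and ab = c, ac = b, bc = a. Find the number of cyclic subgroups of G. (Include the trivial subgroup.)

4

Group the elements of G by the cyclic subgroup they generate; each cyclic subgroup of order d accounts for φ(d) elements.
Cyclic subgroups by order — order 1: 1; order 2: 3.
Total: 4.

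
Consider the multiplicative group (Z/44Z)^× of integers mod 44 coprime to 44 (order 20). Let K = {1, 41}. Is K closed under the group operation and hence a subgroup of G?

No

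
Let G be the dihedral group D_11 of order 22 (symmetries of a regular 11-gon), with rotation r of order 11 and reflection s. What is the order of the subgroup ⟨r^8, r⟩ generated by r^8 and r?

11

|⟨r^8⟩| = 11 and |⟨r⟩| = 11, so |H| is a multiple of lcm(11, 11) = 11 and divides |G| = 22.
Closing under the operation: H = {e, r, r^2, r^3, r^4, r^5, r^6, r^7, r^8, r^9, r^10}, so |H| = 11.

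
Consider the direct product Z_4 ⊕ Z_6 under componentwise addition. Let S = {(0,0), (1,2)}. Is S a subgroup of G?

No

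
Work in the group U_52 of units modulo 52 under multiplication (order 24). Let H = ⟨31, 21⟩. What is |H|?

8

|⟨31⟩| = 4 and |⟨21⟩| = 4, so |H| is a multiple of lcm(4, 4) = 4 and divides |G| = 24.
Closing under the operation: H = {1, 5, 21, 25, 27, 31, 47, 51}, so |H| = 8.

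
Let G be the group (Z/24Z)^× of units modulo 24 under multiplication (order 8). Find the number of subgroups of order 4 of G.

|G| = 8 and 4 | 8, so subgroups of order 4 are possible by Lagrange.
The subgroups of order 4 are: {1, 11, 13, 23}; {1, 11, 17, 19}; {1, 5, 7, 11}; {1, 5, 13, 17}; … (7 in all).
So G has 7 subgroups of order 4.

7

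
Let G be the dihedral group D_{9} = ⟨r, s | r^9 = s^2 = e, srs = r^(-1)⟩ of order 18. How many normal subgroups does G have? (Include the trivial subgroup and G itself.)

4

G has 16 subgroups. Checking conjugation-invariance by order — order 1: 1/1 normal; order 2: 0/9 normal; order 3: 1/1 normal; order 6: 0/3 normal; order 9: 1/1 normal; order 18: 1/1 normal.
Total normal subgroups: 4.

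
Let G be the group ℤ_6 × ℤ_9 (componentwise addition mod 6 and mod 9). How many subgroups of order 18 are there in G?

|G| = 54 and 18 | 54, so subgroups of order 18 are possible by Lagrange.
The subgroups of order 18 are: {(0,0), (0,1), (0,2), (0,3), (0,4), (0,5), (0,6), (0,7), (0,8), (3,0), (3,1), (3,2), (3,3), (3,4), (3,5), (3,6), (3,7), (3,8)}; {(0,0), (0,3), (0,6), (1,0), (1,3), (1,6), (2,0), (2,3), (2,6), (3,0), (3,3), (3,6), (4,0), (4,3), (4,6), (5,0), (5,3), (5,6)}; {(0,0), (0,3), (0,6), (1,1), (1,4), (1,7), (2,2), (2,5), (2,8), (3,0), (3,3), (3,6), (4,1), (4,4), (4,7), (5,2), (5,5), (5,8)}; {(0,0), (0,3), (0,6), (1,2), (1,5), (1,8), (2,1), (2,4), (2,7), (3,0), (3,3), (3,6), (4,2), (4,5), (4,8), (5,1), (5,4), (5,7)}.
So G has 4 subgroups of order 18.

4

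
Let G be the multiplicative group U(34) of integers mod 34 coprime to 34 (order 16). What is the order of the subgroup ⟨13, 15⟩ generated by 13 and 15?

8

|⟨13⟩| = 4 and |⟨15⟩| = 8, so |H| is a multiple of lcm(4, 8) = 8 and divides |G| = 16.
Closing under the operation: H = {1, 9, 13, 15, 19, 21, 25, 33}, so |H| = 8.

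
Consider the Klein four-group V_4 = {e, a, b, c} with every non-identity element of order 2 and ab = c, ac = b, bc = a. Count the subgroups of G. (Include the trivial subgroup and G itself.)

5

|G| = 4, so by Lagrange every subgroup order divides 4. Divisors: 1, 2, 4.
Subgroups by order — order 1: 1; order 2: 3; order 4: 1.
Total: 1 + 3 + 1 = 5.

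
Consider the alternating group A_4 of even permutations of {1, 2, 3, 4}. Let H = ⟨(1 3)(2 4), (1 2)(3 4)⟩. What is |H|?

4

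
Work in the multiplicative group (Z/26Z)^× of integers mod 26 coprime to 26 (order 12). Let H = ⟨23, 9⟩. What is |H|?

6

|⟨23⟩| = 6 and |⟨9⟩| = 3, so |H| is a multiple of lcm(6, 3) = 6 and divides |G| = 12.
Closing under the operation: H = {1, 3, 9, 17, 23, 25}, so |H| = 6.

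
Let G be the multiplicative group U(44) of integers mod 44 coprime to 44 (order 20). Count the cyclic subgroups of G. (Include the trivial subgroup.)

8

Group the elements of G by the cyclic subgroup they generate; each cyclic subgroup of order d accounts for φ(d) elements.
Cyclic subgroups by order — order 1: 1; order 2: 3; order 5: 1; order 10: 3.
Total: 8.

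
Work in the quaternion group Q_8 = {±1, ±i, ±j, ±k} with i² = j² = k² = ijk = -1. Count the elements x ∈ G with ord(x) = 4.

The elements of order 4 are: i, -i, j, -j, k, -k.
That's 6.

6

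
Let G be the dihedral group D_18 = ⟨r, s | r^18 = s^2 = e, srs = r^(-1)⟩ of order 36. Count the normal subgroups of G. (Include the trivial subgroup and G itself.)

9

G has 45 subgroups. Checking conjugation-invariance by order — order 1: 1/1 normal; order 2: 1/19 normal; order 3: 1/1 normal; order 4: 0/9 normal; order 6: 1/7 normal; order 9: 1/1 normal; order 12: 0/3 normal; order 18: 3/3 normal; order 36: 1/1 normal.
Total normal subgroups: 9.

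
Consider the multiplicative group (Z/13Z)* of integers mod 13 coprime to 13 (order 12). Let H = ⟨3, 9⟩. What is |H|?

3

|⟨3⟩| = 3 and |⟨9⟩| = 3, so |H| is a multiple of lcm(3, 3) = 3 and divides |G| = 12.
Closing under the operation: H = {1, 3, 9}, so |H| = 3.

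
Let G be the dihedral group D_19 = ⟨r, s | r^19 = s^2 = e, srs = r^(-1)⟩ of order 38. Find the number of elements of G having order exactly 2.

19

Enumerating element orders in G gives 19 elements of order 2.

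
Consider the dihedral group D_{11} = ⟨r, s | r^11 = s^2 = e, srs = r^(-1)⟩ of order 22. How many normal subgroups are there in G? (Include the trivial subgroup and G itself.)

G has 14 subgroups. Checking conjugation-invariance by order — order 1: 1/1 normal; order 2: 0/11 normal; order 11: 1/1 normal; order 22: 1/1 normal.
Total normal subgroups: 3.

3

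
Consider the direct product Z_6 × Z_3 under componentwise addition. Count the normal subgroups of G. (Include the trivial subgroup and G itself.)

12

G is abelian, so every subgroup is normal.
G has 12 subgroups in total, hence 12 normal subgroups.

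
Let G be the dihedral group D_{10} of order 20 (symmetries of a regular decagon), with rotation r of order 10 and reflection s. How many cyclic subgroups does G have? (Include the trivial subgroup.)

A cyclic subgroup of order d is generated by each of its φ(d) elements of order d, so the cyclic subgroups of order d number (#elements of order d)/φ(d).
Cyclic subgroups by order — order 1: 1; order 2: 11; order 5: 1; order 10: 1.
Total: 14.

14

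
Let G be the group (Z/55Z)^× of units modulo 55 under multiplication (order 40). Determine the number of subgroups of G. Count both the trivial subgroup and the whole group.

16

|G| = 40, so by Lagrange every subgroup order divides 40. Divisors: 1, 2, 4, 5, 8, 10, 20, 40.
Subgroups by order — order 1: 1; order 2: 3; order 4: 3; order 5: 1; order 8: 1; order 10: 3; order 20: 3; order 40: 1.
Total: 1 + 3 + 3 + 1 + 1 + 3 + 3 + 1 = 16.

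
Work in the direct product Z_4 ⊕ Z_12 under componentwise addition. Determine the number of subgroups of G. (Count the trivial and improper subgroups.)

30

|G| = 48, so by Lagrange every subgroup order divides 48. Divisors: 1, 2, 3, 4, 6, 8, 12, 16, 24, 48.
Subgroups by order — order 1: 1; order 2: 3; order 3: 1; order 4: 7; order 6: 3; order 8: 3; order 12: 7; order 16: 1; order 24: 3; order 48: 1.
Total: 1 + 3 + 1 + 7 + 3 + 3 + 7 + 1 + 3 + 1 = 30.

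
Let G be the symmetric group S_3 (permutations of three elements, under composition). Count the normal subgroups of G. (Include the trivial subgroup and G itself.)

G has 6 subgroups. Checking conjugation-invariance by order — order 1: 1/1 normal; order 2: 0/3 normal; order 3: 1/1 normal; order 6: 1/1 normal.
Total normal subgroups: 3.

3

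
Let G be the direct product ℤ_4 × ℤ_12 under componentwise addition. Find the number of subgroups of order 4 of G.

7

|G| = 48 and 4 | 48, so subgroups of order 4 are possible by Lagrange.
The subgroups of order 4 are: {(0,0), (0,3), (0,6), (0,9)}; {(0,0), (0,6), (2,0), (2,6)}; {(0,0), (0,6), (2,3), (2,9)}; {(0,0), (1,0), (2,0), (3,0)}; … (7 in all).
So G has 7 subgroups of order 4.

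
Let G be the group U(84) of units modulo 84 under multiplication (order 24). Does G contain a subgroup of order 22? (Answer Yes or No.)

22 does not divide |G| = 24, so by Lagrange no subgroup of order 22 exists.

No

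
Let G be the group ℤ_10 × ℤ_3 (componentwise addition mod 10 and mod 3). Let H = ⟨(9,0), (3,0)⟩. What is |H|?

10

|⟨(9,0)⟩| = 10 and |⟨(3,0)⟩| = 10, so |H| is a multiple of lcm(10, 10) = 10 and divides |G| = 30.
Closing under the operation: H = {(0,0), (1,0), (2,0), (3,0), (4,0), (5,0), (6,0), (7,0), (8,0), (9,0)}, so |H| = 10.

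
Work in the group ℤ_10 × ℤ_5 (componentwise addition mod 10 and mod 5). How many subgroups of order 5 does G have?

6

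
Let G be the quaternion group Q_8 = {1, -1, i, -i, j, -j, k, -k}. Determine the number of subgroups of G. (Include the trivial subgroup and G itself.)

6

|G| = 8, so by Lagrange every subgroup order divides 8. Divisors: 1, 2, 4, 8.
Subgroups by order — order 1: 1; order 2: 1; order 4: 3; order 8: 1.
Total: 1 + 1 + 3 + 1 = 6.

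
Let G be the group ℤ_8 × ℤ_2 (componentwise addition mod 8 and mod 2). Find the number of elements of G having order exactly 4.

4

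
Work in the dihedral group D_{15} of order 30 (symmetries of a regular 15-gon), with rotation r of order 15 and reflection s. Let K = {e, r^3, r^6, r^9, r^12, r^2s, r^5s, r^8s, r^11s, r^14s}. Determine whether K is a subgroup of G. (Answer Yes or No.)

|K| = 10 divides |G| = 30, consistent with Lagrange.
K contains the identity, every element's inverse is in K, and K is closed under ·: it is a subgroup.

Yes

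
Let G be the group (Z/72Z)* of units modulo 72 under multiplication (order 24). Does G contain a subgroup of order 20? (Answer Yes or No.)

20 does not divide |G| = 24, so by Lagrange no subgroup of order 20 exists.

No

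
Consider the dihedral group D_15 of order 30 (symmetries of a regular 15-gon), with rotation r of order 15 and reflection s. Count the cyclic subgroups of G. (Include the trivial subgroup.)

19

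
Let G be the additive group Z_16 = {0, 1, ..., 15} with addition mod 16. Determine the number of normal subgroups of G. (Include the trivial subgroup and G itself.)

G is abelian, so every subgroup is normal.
G has 5 subgroups in total, hence 5 normal subgroups.

5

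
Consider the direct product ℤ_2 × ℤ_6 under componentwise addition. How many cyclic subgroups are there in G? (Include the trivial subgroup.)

A cyclic subgroup of order d is generated by each of its φ(d) elements of order d, so the cyclic subgroups of order d number (#elements of order d)/φ(d).
Cyclic subgroups by order — order 1: 1; order 2: 3; order 3: 1; order 6: 3.
Total: 8.

8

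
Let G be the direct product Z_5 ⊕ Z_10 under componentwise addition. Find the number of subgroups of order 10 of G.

|G| = 50 and 10 | 50, so subgroups of order 10 are possible by Lagrange.
The subgroups of order 10 are: {(0,0), (0,1), (0,2), (0,3), (0,4), (0,5), (0,6), (0,7), (0,8), (0,9)}; {(0,0), (0,5), (1,0), (1,5), (2,0), (2,5), (3,0), (3,5), (4,0), (4,5)}; {(0,0), (0,5), (1,1), (1,6), (2,2), (2,7), (3,3), (3,8), (4,4), (4,9)}; {(0,0), (0,5), (1,2), (1,7), (2,4), (2,9), (3,1), (3,6), (4,3), (4,8)}; … (6 in all).
So G has 6 subgroups of order 10.

6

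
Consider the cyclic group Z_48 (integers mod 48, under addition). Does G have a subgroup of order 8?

Yes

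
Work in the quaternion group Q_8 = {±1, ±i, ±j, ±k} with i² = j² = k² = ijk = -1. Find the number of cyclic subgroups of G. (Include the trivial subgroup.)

5

Group the elements of G by the cyclic subgroup they generate; each cyclic subgroup of order d accounts for φ(d) elements.
Cyclic subgroups by order — order 1: 1; order 2: 1; order 4: 3.
Total: 5.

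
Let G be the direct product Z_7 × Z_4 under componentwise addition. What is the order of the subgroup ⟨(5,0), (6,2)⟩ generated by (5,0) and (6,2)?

|⟨(5,0)⟩| = 7 and |⟨(6,2)⟩| = 14, so |H| is a multiple of lcm(7, 14) = 14 and divides |G| = 28.
Closing under the operation: H = {(0,0), (0,2), (1,0), (1,2), (2,0), (2,2), (3,0), (3,2), (4,0), (4,2), (5,0), (5,2), (6,0), (6,2)}, so |H| = 14.

14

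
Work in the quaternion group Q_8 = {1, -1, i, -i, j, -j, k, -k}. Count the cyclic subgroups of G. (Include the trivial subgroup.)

Each element a generates a cyclic subgroup ⟨a⟩; distinct elements may generate the same one (a cyclic group of order d has φ(d) generators).
Cyclic subgroups by order — order 1: 1; order 2: 1; order 4: 3.
Total: 5.

5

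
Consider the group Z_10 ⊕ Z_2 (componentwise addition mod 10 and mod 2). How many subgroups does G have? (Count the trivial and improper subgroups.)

|G| = 20, so by Lagrange every subgroup order divides 20. Divisors: 1, 2, 4, 5, 10, 20.
Subgroups by order — order 1: 1; order 2: 3; order 4: 1; order 5: 1; order 10: 3; order 20: 1.
Total: 1 + 3 + 1 + 1 + 3 + 1 = 10.

10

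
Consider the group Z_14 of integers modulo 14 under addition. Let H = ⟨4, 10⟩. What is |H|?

7

|⟨4⟩| = 7 and |⟨10⟩| = 7, so |H| is a multiple of lcm(7, 7) = 7 and divides |G| = 14.
Closing under the operation: H = {0, 2, 4, 6, 8, 10, 12}, so |H| = 7.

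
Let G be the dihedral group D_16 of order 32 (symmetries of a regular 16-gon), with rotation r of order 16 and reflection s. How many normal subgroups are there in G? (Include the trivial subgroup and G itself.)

G has 36 subgroups. Checking conjugation-invariance by order — order 1: 1/1 normal; order 2: 1/17 normal; order 4: 1/9 normal; order 8: 1/5 normal; order 16: 3/3 normal; order 32: 1/1 normal.
Total normal subgroups: 8.

8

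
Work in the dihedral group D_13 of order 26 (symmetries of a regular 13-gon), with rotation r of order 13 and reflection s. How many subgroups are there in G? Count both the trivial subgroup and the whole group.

16

|G| = 26, so by Lagrange every subgroup order divides 26. Divisors: 1, 2, 13, 26.
Subgroups by order — order 1: 1; order 2: 13; order 13: 1; order 26: 1.
Total: 1 + 13 + 1 + 1 = 16.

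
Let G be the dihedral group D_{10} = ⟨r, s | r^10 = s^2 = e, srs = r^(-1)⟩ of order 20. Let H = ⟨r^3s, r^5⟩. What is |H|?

|⟨r^3s⟩| = 2 and |⟨r^5⟩| = 2, so |H| is a multiple of lcm(2, 2) = 2 and divides |G| = 20.
Closing under the operation: H = {e, r^5, r^3s, r^8s}, so |H| = 4.

4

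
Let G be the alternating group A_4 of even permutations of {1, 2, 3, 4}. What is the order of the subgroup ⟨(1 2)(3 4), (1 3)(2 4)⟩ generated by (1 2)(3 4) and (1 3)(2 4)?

|⟨(1 2)(3 4)⟩| = 2 and |⟨(1 3)(2 4)⟩| = 2, so |H| is a multiple of lcm(2, 2) = 2 and divides |G| = 12.
Closing under the operation: H = {e, (1 2)(3 4), (1 3)(2 4), (1 4)(2 3)}, so |H| = 4.

4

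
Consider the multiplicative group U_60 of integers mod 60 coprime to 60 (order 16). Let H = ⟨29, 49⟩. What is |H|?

|⟨29⟩| = 2 and |⟨49⟩| = 2, so |H| is a multiple of lcm(2, 2) = 2 and divides |G| = 16.
Closing under the operation: H = {1, 29, 41, 49}, so |H| = 4.

4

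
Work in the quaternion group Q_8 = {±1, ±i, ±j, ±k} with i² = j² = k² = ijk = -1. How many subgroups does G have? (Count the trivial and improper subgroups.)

6

|G| = 8, so by Lagrange every subgroup order divides 8. Divisors: 1, 2, 4, 8.
Subgroups by order — order 1: 1; order 2: 1; order 4: 3; order 8: 1.
Total: 1 + 1 + 3 + 1 = 6.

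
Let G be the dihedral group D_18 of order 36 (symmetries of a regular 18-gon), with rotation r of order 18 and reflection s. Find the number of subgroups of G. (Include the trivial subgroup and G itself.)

45

|G| = 36, so by Lagrange every subgroup order divides 36. Divisors: 1, 2, 3, 4, 6, 9, 12, 18, 36.
Subgroups by order — order 1: 1; order 2: 19; order 3: 1; order 4: 9; order 6: 7; order 9: 1; order 12: 3; order 18: 3; order 36: 1.
Total: 1 + 19 + 1 + 9 + 7 + 1 + 3 + 3 + 1 = 45.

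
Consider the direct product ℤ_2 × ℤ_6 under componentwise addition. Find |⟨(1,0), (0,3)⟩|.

4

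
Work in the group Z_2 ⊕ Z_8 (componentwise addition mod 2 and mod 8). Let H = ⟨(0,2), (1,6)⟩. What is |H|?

|⟨(0,2)⟩| = 4 and |⟨(1,6)⟩| = 4, so |H| is a multiple of lcm(4, 4) = 4 and divides |G| = 16.
Closing under the operation: H = {(0,0), (0,2), (0,4), (0,6), (1,0), (1,2), (1,4), (1,6)}, so |H| = 8.

8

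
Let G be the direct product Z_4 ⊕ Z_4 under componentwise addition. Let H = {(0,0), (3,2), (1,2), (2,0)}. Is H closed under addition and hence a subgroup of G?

Yes

|H| = 4 divides |G| = 16, consistent with Lagrange.
H contains the identity, every element's inverse is in H, and H is closed under +: it is a subgroup.
In fact H = ⟨(3,2)⟩.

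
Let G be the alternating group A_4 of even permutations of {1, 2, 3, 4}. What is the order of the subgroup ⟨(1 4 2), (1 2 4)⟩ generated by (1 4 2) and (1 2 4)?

|⟨(1 4 2)⟩| = 3 and |⟨(1 2 4)⟩| = 3, so |H| is a multiple of lcm(3, 3) = 3 and divides |G| = 12.
Closing under the operation: H = {e, (1 2 4), (1 4 2)}, so |H| = 3.

3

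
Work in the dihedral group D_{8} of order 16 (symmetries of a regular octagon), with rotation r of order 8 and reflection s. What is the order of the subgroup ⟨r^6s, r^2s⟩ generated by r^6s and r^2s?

4

|⟨r^6s⟩| = 2 and |⟨r^2s⟩| = 2, so |H| is a multiple of lcm(2, 2) = 2 and divides |G| = 16.
Closing under the operation: H = {e, r^4, r^2s, r^6s}, so |H| = 4.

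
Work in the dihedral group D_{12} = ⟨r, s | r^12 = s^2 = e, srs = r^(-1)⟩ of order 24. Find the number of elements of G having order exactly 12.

The elements of order 12 are: r, r^5, r^7, r^11.
That's 4.

4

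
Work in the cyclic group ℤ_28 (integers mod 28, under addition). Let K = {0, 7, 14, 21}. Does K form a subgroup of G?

Yes

|K| = 4 divides |G| = 28, consistent with Lagrange.
K contains the identity, every element's inverse is in K, and K is closed under +: it is a subgroup.
In fact K = ⟨21⟩.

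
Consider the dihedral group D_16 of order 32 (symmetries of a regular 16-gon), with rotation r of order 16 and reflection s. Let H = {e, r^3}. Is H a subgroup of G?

No

r^3 ∈ H but its inverse r^13 ∉ H, so H is not a subgroup.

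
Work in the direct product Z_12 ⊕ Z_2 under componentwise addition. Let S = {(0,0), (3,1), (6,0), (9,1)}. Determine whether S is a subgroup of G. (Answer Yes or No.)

|S| = 4 divides |G| = 24, consistent with Lagrange.
S contains the identity, every element's inverse is in S, and S is closed under +: it is a subgroup.
In fact S = ⟨(3,1)⟩.

Yes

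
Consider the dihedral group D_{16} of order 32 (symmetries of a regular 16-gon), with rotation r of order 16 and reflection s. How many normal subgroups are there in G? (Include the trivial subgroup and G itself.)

8

G has 36 subgroups. Checking conjugation-invariance by order — order 1: 1/1 normal; order 2: 1/17 normal; order 4: 1/9 normal; order 8: 1/5 normal; order 16: 3/3 normal; order 32: 1/1 normal.
Total normal subgroups: 8.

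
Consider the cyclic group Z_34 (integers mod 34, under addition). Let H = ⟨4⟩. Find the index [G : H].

2

|⟨4⟩| = 17 and |G| = 34.
By Lagrange, [G : H] = |G|/|H| = 34/17 = 2.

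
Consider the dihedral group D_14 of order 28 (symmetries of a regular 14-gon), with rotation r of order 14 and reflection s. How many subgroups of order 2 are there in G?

15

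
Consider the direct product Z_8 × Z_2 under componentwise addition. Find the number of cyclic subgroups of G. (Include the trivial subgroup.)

8

A cyclic subgroup of order d is generated by each of its φ(d) elements of order d, so the cyclic subgroups of order d number (#elements of order d)/φ(d).
Cyclic subgroups by order — order 1: 1; order 2: 3; order 4: 2; order 8: 2.
Total: 8.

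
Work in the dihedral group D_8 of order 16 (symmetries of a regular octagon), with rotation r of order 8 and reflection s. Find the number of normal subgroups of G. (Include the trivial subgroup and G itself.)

G has 19 subgroups. Checking conjugation-invariance by order — order 1: 1/1 normal; order 2: 1/9 normal; order 4: 1/5 normal; order 8: 3/3 normal; order 16: 1/1 normal.
Total normal subgroups: 7.

7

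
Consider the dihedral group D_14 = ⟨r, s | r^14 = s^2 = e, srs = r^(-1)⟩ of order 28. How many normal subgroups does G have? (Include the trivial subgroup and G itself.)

7

G has 28 subgroups. Checking conjugation-invariance by order — order 1: 1/1 normal; order 2: 1/15 normal; order 4: 0/7 normal; order 7: 1/1 normal; order 14: 3/3 normal; order 28: 1/1 normal.
Total normal subgroups: 7.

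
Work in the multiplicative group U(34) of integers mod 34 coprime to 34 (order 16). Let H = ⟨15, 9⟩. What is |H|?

8

|⟨15⟩| = 8 and |⟨9⟩| = 8, so |H| is a multiple of lcm(8, 8) = 8 and divides |G| = 16.
Closing under the operation: H = {1, 9, 13, 15, 19, 21, 25, 33}, so |H| = 8.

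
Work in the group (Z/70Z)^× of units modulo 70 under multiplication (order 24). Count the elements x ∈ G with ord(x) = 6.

The elements of order 6 are: 9, 19, 31, 39, 59, 61.
That's 6.

6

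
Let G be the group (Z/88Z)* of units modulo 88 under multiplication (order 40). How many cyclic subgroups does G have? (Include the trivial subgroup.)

16

A cyclic subgroup of order d is generated by each of its φ(d) elements of order d, so the cyclic subgroups of order d number (#elements of order d)/φ(d).
Cyclic subgroups by order — order 1: 1; order 2: 7; order 5: 1; order 10: 7.
Total: 16.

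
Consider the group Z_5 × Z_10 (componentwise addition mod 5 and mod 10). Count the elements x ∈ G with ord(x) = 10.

24

An element (a,b) has order lcm(ord(a), ord(b)); count pairs with lcm equal to 10.
Enumerating gives 24 such elements.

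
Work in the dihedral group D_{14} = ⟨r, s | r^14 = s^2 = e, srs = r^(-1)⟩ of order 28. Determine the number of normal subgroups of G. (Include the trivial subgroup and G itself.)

G has 28 subgroups. Checking conjugation-invariance by order — order 1: 1/1 normal; order 2: 1/15 normal; order 4: 0/7 normal; order 7: 1/1 normal; order 14: 3/3 normal; order 28: 1/1 normal.
Total normal subgroups: 7.

7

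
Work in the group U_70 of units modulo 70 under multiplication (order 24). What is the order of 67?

Compute successive powers of 67 mod 70: 67, 9, 43, 11, 37, 29, 53, 51, …; 67^12 ≡ 1 (mod 70).
So |⟨67⟩| = 12.

12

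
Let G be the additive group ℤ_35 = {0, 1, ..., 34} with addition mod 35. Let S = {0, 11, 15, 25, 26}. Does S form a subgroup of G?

25 ∈ S but its inverse 10 ∉ S, so S is not a subgroup.

No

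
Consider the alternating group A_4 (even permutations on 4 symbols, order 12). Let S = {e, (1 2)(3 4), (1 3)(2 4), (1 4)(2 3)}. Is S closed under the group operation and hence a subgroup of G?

|S| = 4 divides |G| = 12, consistent with Lagrange.
S contains the identity, every element's inverse is in S, and S is closed under ∘: it is a subgroup.

Yes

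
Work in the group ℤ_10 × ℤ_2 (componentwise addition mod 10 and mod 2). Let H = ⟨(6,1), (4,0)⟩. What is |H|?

10

|⟨(6,1)⟩| = 10 and |⟨(4,0)⟩| = 5, so |H| is a multiple of lcm(10, 5) = 10 and divides |G| = 20.
Closing under the operation: H = {(0,0), (0,1), (2,0), (2,1), (4,0), (4,1), (6,0), (6,1), (8,0), (8,1)}, so |H| = 10.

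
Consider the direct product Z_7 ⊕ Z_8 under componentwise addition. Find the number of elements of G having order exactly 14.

An element (a,b) has order lcm(ord(a), ord(b)); count pairs with lcm equal to 14.
Enumerating gives 6 such elements.

6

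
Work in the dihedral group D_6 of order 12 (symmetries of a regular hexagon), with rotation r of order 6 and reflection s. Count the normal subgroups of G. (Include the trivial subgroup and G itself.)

G has 16 subgroups. Checking conjugation-invariance by order — order 1: 1/1 normal; order 2: 1/7 normal; order 3: 1/1 normal; order 4: 0/3 normal; order 6: 3/3 normal; order 12: 1/1 normal.
Total normal subgroups: 7.

7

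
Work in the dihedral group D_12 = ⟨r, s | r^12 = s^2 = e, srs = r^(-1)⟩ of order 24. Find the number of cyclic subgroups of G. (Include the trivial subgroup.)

18

Each element a generates a cyclic subgroup ⟨a⟩; distinct elements may generate the same one (a cyclic group of order d has φ(d) generators).
Cyclic subgroups by order — order 1: 1; order 2: 13; order 3: 1; order 4: 1; order 6: 1; order 12: 1.
Total: 18.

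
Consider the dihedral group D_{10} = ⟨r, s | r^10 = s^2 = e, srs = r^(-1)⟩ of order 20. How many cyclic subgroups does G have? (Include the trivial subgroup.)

A cyclic subgroup of order d is generated by each of its φ(d) elements of order d, so the cyclic subgroups of order d number (#elements of order d)/φ(d).
Cyclic subgroups by order — order 1: 1; order 2: 11; order 5: 1; order 10: 1.
Total: 14.

14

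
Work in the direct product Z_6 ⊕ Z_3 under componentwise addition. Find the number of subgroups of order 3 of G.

4

|G| = 18 and 3 | 18, so subgroups of order 3 are possible by Lagrange.
The subgroups of order 3 are: {(0,0), (0,1), (0,2)}; {(0,0), (2,0), (4,0)}; {(0,0), (2,1), (4,2)}; {(0,0), (2,2), (4,1)}.
So G has 4 subgroups of order 3.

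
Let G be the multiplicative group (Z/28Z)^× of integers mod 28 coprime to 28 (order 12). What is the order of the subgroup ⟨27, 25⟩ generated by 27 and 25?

|⟨27⟩| = 2 and |⟨25⟩| = 3, so |H| is a multiple of lcm(2, 3) = 6 and divides |G| = 12.
Closing under the operation: H = {1, 3, 9, 19, 25, 27}, so |H| = 6.

6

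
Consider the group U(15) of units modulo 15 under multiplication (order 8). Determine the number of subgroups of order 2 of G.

|G| = 8 and 2 | 8, so subgroups of order 2 are possible by Lagrange.
The subgroups of order 2 are: {1, 11}; {1, 14}; {1, 4}.
So G has 3 subgroups of order 2.

3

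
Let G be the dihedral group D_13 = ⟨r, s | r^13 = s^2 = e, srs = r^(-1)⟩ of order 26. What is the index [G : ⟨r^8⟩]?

|⟨r^8⟩| = 13 and |G| = 26.
By Lagrange, [G : H] = |G|/|H| = 26/13 = 2.

2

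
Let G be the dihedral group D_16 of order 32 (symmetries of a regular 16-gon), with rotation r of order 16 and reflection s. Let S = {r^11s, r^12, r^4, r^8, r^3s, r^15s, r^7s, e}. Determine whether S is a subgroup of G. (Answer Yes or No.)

Yes

|S| = 8 divides |G| = 32, consistent with Lagrange.
S contains the identity, every element's inverse is in S, and S is closed under ·: it is a subgroup.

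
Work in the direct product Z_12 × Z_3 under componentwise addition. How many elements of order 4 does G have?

2

An element (a,b) has order lcm(ord(a), ord(b)); count pairs with lcm equal to 4.
Enumerating gives 2 such elements.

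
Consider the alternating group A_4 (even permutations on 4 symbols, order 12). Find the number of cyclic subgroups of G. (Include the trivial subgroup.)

8

Group the elements of G by the cyclic subgroup they generate; each cyclic subgroup of order d accounts for φ(d) elements.
Cyclic subgroups by order — order 1: 1; order 2: 3; order 3: 4.
Total: 8.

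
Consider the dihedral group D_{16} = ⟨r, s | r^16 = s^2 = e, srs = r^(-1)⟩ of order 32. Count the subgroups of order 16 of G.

3

|G| = 32 and 16 | 32, so subgroups of order 16 are possible by Lagrange.
The subgroups of order 16 are: {e, r, r^2, r^3, r^4, r^5, r^6, r^7, r^8, r^9, r^10, r^11, r^12, r^13, r^14, r^15}; {e, r^2, r^4, r^6, r^8, r^10, r^12, r^14, s, r^2s, r^4s, r^6s, r^8s, r^10s, r^12s, r^14s}; {e, r^2, r^4, r^6, r^8, r^10, r^12, r^14, rs, r^3s, r^5s, r^7s, r^9s, r^11s, r^13s, r^15s}.
So G has 3 subgroups of order 16.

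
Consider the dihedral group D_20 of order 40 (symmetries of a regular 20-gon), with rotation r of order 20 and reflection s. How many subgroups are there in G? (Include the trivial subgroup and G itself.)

|G| = 40, so by Lagrange every subgroup order divides 40. Divisors: 1, 2, 4, 5, 8, 10, 20, 40.
Subgroups by order — order 1: 1; order 2: 21; order 4: 11; order 5: 1; order 8: 5; order 10: 5; order 20: 3; order 40: 1.
Total: 1 + 21 + 11 + 1 + 5 + 5 + 3 + 1 = 48.

48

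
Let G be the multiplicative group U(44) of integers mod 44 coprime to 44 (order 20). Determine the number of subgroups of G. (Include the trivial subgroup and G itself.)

10

|G| = 20, so by Lagrange every subgroup order divides 20. Divisors: 1, 2, 4, 5, 10, 20.
Subgroups by order — order 1: 1; order 2: 3; order 4: 1; order 5: 1; order 10: 3; order 20: 1.
Total: 1 + 3 + 1 + 1 + 3 + 1 = 10.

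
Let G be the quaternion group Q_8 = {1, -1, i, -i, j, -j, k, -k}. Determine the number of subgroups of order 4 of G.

|G| = 8 and 4 | 8, so subgroups of order 4 are possible by Lagrange.
The subgroups of order 4 are: {1, -1, i, -i}; {1, -1, j, -j}; {1, -1, k, -k}.
So G has 3 subgroups of order 4.

3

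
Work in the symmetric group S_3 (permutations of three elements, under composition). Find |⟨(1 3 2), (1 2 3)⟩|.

|⟨(1 3 2)⟩| = 3 and |⟨(1 2 3)⟩| = 3, so |H| is a multiple of lcm(3, 3) = 3 and divides |G| = 6.
Closing under the operation: H = {e, (1 2 3), (1 3 2)}, so |H| = 3.

3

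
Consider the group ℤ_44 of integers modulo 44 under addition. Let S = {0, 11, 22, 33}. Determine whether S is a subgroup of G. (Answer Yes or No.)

|S| = 4 divides |G| = 44, consistent with Lagrange.
S contains the identity, every element's inverse is in S, and S is closed under +: it is a subgroup.
In fact S = ⟨33⟩.

Yes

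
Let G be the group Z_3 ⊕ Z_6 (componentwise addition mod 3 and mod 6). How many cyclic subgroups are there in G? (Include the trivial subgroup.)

A cyclic subgroup of order d is generated by each of its φ(d) elements of order d, so the cyclic subgroups of order d number (#elements of order d)/φ(d).
Cyclic subgroups by order — order 1: 1; order 2: 1; order 3: 4; order 6: 4.
Total: 10.

10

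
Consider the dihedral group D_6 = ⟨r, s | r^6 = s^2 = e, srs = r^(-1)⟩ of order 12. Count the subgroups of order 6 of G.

3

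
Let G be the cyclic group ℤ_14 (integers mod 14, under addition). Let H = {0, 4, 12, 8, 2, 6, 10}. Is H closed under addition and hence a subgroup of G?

Yes

|H| = 7 divides |G| = 14, consistent with Lagrange.
H contains the identity, every element's inverse is in H, and H is closed under +: it is a subgroup.
In fact H = ⟨2⟩.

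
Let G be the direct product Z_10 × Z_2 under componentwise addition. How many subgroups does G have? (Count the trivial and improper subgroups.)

10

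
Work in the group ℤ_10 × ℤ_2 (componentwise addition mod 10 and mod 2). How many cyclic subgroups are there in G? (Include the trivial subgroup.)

Each element a generates a cyclic subgroup ⟨a⟩; distinct elements may generate the same one (a cyclic group of order d has φ(d) generators).
Cyclic subgroups by order — order 1: 1; order 2: 3; order 5: 1; order 10: 3.
Total: 8.

8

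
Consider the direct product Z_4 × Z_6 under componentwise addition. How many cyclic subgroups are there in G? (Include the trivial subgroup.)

12

A cyclic subgroup of order d is generated by each of its φ(d) elements of order d, so the cyclic subgroups of order d number (#elements of order d)/φ(d).
Cyclic subgroups by order — order 1: 1; order 2: 3; order 3: 1; order 4: 2; order 6: 3; order 12: 2.
Total: 12.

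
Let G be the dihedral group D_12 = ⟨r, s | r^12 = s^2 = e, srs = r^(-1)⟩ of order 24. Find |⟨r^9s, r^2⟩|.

|⟨r^9s⟩| = 2 and |⟨r^2⟩| = 6, so |H| is a multiple of lcm(2, 6) = 6 and divides |G| = 24.
Closing under the operation: H = {e, r^2, r^4, r^6, r^8, r^10, rs, r^3s, r^5s, r^7s, r^9s, r^11s}, so |H| = 12.

12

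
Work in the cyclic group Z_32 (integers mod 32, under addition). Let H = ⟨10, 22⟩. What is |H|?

16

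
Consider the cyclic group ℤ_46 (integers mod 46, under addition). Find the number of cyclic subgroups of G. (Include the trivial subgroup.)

Each element a generates a cyclic subgroup ⟨a⟩; distinct elements may generate the same one (a cyclic group of order d has φ(d) generators).
Cyclic subgroups by order — order 1: 1; order 2: 1; order 23: 1; order 46: 1.
Total: 4.

4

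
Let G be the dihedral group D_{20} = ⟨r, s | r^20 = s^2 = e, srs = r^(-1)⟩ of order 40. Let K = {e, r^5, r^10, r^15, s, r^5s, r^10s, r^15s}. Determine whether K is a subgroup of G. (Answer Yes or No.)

Yes

|K| = 8 divides |G| = 40, consistent with Lagrange.
K contains the identity, every element's inverse is in K, and K is closed under ·: it is a subgroup.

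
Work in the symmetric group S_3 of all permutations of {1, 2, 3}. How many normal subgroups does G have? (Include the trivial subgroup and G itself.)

3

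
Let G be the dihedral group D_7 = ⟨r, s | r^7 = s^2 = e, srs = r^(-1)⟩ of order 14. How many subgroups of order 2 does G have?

|G| = 14 and 2 | 14, so subgroups of order 2 are possible by Lagrange.
The subgroups of order 2 are: {e, r^2s}; {e, r^3s}; {e, r^4s}; {e, r^5s}; … (7 in all).
So G has 7 subgroups of order 2.

7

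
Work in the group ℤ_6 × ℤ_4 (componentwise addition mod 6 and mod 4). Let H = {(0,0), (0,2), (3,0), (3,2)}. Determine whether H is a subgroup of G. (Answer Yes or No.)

Yes

|H| = 4 divides |G| = 24, consistent with Lagrange.
H contains the identity, every element's inverse is in H, and H is closed under +: it is a subgroup.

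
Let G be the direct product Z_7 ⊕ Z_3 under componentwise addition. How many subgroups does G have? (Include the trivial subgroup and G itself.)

4

|G| = 21, so by Lagrange every subgroup order divides 21. Divisors: 1, 3, 7, 21.
Subgroups by order — order 1: 1; order 3: 1; order 7: 1; order 21: 1.
Total: 1 + 1 + 1 + 1 = 4.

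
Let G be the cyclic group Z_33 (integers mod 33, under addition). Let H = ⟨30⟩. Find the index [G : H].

3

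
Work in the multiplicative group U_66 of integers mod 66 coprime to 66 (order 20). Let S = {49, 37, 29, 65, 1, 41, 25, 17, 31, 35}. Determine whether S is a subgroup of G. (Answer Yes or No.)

Yes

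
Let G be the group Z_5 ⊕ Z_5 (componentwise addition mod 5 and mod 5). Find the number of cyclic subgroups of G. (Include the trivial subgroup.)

7

A cyclic subgroup of order d is generated by each of its φ(d) elements of order d, so the cyclic subgroups of order d number (#elements of order d)/φ(d).
Cyclic subgroups by order — order 1: 1; order 5: 6.
Total: 7.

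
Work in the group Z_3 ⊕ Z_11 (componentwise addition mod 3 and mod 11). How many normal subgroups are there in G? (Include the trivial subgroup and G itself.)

G is abelian, so every subgroup is normal.
G has 4 subgroups in total, hence 4 normal subgroups.

4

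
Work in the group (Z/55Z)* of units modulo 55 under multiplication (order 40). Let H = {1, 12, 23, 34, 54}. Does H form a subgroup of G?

No

Closure fails: 34 · 54 = 21 ∉ H. So H is not a subgroup.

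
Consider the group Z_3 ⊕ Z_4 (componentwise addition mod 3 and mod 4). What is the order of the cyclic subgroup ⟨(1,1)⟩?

The order of (1,1) in Z_3 × Z_4 is lcm(ord(1) in Z_3, ord(1) in Z_4).
ord(1) = 3 and ord(1) = 4, so |⟨(1,1)⟩| = lcm(3, 4) = 12.

12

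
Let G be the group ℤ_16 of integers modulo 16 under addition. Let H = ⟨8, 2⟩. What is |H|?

8

|⟨8⟩| = 2 and |⟨2⟩| = 8, so |H| is a multiple of lcm(2, 8) = 8 and divides |G| = 16.
Closing under the operation: H = {0, 2, 4, 6, 8, 10, 12, 14}, so |H| = 8.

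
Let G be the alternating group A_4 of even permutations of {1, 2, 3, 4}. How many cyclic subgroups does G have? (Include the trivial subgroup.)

Group the elements of G by the cyclic subgroup they generate; each cyclic subgroup of order d accounts for φ(d) elements.
Cyclic subgroups by order — order 1: 1; order 2: 3; order 3: 4.
Total: 8.

8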